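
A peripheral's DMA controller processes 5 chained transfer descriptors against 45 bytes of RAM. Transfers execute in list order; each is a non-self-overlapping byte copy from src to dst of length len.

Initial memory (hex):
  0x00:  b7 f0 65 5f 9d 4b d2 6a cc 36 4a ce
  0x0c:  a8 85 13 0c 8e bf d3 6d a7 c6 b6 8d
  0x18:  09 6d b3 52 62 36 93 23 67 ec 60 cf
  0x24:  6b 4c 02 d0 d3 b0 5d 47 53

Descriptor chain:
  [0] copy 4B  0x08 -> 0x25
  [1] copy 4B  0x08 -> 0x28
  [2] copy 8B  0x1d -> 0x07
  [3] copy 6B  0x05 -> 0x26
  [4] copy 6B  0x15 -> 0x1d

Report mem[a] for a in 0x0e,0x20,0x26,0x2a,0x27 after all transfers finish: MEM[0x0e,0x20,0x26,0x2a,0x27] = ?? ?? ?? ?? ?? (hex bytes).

MEM[0x0e,0x20,0x26,0x2a,0x27] = 6b 09 4b 23 d2

  after D0: wrote 4B at 0x25 = cc364ace
  after D1: wrote 4B at 0x28 = cc364ace
  after D2: wrote 8B at 0x07 = 36932367ec60cf6b
  after D3: wrote 6B at 0x26 = 4bd236932367
  after D4: wrote 6B at 0x1d = c6b68d096db3
query mem[0x0e]=0x6b, mem[0x20]=0x09, mem[0x26]=0x4b, mem[0x2a]=0x23, mem[0x27]=0xd2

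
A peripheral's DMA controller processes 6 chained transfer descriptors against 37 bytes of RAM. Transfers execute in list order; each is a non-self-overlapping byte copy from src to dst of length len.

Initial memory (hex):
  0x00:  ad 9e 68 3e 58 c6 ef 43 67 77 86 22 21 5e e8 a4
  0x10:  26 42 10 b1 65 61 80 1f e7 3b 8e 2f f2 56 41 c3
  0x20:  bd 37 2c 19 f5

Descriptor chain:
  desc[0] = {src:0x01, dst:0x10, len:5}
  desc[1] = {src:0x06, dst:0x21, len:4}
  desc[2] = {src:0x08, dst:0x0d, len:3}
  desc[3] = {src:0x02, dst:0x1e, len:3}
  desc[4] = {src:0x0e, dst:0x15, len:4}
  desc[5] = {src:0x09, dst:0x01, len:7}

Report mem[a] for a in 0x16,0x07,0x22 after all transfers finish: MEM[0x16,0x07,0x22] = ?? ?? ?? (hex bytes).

MEM[0x16,0x07,0x22] = 86 86 43

  after D0: wrote 5B at 0x10 = 9e683e58c6
  after D1: wrote 4B at 0x21 = ef436777
  after D2: wrote 3B at 0x0d = 677786
  after D3: wrote 3B at 0x1e = 683e58
  after D4: wrote 4B at 0x15 = 77869e68
  after D5: wrote 7B at 0x01 = 77862221677786
query mem[0x16]=0x86, mem[0x07]=0x86, mem[0x22]=0x43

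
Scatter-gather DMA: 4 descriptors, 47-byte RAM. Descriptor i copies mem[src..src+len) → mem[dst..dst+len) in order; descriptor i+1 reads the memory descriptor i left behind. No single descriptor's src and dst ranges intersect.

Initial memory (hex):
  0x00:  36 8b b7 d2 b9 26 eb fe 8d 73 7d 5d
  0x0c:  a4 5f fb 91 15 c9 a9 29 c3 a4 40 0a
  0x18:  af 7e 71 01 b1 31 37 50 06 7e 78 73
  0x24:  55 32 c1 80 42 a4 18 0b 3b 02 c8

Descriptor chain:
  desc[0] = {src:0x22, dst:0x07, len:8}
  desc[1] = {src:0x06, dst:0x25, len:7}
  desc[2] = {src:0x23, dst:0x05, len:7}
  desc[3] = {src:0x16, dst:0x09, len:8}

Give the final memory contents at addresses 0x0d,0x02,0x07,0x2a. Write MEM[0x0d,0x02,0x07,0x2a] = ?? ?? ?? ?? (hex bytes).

  after D0: wrote 8B at 0x07 = 78735532c18042a4
  after D1: wrote 7B at 0x25 = eb78735532c180
  after D2: wrote 7B at 0x05 = 7355eb78735532
  after D3: wrote 8B at 0x09 = 400aaf7e7101b131
query mem[0x0d]=0x71, mem[0x02]=0xb7, mem[0x07]=0xeb, mem[0x2a]=0xc1

MEM[0x0d,0x02,0x07,0x2a] = 71 b7 eb c1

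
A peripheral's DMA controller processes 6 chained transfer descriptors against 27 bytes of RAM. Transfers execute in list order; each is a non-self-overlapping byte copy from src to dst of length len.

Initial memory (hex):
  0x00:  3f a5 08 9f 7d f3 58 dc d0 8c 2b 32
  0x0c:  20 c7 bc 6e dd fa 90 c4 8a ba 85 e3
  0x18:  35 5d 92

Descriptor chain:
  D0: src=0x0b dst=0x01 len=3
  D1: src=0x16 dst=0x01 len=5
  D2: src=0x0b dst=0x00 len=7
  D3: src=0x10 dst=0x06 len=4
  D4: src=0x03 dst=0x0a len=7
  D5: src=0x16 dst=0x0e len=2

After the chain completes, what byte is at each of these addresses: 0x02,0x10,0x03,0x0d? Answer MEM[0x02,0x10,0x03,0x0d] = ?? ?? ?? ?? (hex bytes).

MEM[0x02,0x10,0x03,0x0d] = c7 c4 bc dd

  after D0: wrote 3B at 0x01 = 3220c7
  after D1: wrote 5B at 0x01 = 85e3355d92
  after D2: wrote 7B at 0x00 = 3220c7bc6eddfa
  after D3: wrote 4B at 0x06 = ddfa90c4
  after D4: wrote 7B at 0x0a = bc6eddddfa90c4
  after D5: wrote 2B at 0x0e = 85e3
query mem[0x02]=0xc7, mem[0x10]=0xc4, mem[0x03]=0xbc, mem[0x0d]=0xdd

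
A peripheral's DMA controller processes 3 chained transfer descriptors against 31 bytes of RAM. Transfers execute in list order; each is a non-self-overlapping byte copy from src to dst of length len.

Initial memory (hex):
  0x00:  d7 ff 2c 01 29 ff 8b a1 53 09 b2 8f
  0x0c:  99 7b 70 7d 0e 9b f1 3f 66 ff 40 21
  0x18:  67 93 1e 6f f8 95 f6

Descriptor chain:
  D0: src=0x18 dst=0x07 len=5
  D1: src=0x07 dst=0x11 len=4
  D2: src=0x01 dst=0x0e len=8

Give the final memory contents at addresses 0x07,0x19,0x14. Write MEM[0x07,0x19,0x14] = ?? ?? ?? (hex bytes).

[0] 0x18->0x07 len=5 : 67 93 1e 6f f8
[1] 0x07->0x11 len=4 : 67 93 1e 6f
[2] 0x01->0x0e len=8 : ff 2c 01 29 ff 8b 67 93
query mem[0x07]=0x67, mem[0x19]=0x93, mem[0x14]=0x67

MEM[0x07,0x19,0x14] = 67 93 67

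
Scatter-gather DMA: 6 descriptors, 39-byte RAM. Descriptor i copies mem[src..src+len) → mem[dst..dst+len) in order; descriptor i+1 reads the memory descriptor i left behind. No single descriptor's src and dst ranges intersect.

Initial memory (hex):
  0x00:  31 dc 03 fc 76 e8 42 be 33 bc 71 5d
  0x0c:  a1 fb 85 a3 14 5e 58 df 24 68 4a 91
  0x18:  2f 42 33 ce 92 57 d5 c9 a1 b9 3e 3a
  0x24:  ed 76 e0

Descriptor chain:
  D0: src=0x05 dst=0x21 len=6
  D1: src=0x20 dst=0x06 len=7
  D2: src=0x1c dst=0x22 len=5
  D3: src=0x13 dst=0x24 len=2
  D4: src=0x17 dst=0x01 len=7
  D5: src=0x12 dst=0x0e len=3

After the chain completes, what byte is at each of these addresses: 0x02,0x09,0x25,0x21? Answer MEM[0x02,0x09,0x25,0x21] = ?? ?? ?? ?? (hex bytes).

#0 dst[0x21+6] := {0xe8,0x42,0xbe,0x33,0xbc,0x71}
#1 dst[0x06+7] := {0xa1,0xe8,0x42,0xbe,0x33,0xbc,0x71}
#2 dst[0x22+5] := {0x92,0x57,0xd5,0xc9,0xa1}
#3 dst[0x24+2] := {0xdf,0x24}
#4 dst[0x01+7] := {0x91,0x2f,0x42,0x33,0xce,0x92,0x57}
#5 dst[0x0e+3] := {0x58,0xdf,0x24}
query mem[0x02]=0x2f, mem[0x09]=0xbe, mem[0x25]=0x24, mem[0x21]=0xe8

MEM[0x02,0x09,0x25,0x21] = 2f be 24 e8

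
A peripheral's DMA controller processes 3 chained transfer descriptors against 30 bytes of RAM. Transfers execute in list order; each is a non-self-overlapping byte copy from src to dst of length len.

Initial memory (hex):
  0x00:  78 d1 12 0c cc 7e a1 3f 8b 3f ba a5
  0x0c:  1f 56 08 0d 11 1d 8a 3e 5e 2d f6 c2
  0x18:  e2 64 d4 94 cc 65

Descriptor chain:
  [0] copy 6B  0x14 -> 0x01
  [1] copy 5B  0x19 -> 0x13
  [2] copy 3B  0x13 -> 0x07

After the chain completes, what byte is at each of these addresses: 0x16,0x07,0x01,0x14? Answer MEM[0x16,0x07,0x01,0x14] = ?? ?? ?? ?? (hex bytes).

MEM[0x16,0x07,0x01,0x14] = cc 64 5e d4

[0] 0x14->0x01 len=6 : 5e 2d f6 c2 e2 64
[1] 0x19->0x13 len=5 : 64 d4 94 cc 65
[2] 0x13->0x07 len=3 : 64 d4 94
query mem[0x16]=0xcc, mem[0x07]=0x64, mem[0x01]=0x5e, mem[0x14]=0xd4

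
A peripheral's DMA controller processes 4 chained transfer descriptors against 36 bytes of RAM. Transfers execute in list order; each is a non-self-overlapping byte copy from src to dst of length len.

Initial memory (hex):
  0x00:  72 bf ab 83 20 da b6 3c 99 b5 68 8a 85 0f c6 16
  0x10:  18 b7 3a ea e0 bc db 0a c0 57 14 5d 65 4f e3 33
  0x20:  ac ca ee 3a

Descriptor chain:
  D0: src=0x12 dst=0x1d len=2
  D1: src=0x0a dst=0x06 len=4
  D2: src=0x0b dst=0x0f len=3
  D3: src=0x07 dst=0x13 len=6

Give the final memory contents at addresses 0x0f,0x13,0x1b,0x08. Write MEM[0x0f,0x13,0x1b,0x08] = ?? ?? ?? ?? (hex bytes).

MEM[0x0f,0x13,0x1b,0x08] = 8a 8a 5d 85

#0 dst[0x1d+2] := {0x3a,0xea}
#1 dst[0x06+4] := {0x68,0x8a,0x85,0x0f}
#2 dst[0x0f+3] := {0x8a,0x85,0x0f}
#3 dst[0x13+6] := {0x8a,0x85,0x0f,0x68,0x8a,0x85}
query mem[0x0f]=0x8a, mem[0x13]=0x8a, mem[0x1b]=0x5d, mem[0x08]=0x85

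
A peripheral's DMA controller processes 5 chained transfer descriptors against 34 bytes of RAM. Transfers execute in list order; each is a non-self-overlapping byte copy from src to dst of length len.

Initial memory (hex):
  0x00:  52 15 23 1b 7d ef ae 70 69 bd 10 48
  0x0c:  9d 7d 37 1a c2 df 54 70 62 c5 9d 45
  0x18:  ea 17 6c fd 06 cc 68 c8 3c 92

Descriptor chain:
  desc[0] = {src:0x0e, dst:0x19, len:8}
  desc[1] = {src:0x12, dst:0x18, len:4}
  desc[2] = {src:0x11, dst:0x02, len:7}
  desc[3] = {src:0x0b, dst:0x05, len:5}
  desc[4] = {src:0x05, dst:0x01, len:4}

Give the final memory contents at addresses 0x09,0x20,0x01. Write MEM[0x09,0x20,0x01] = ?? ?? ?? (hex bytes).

D0: mem[0x19..0x20] <- [37 1a c2 df 54 70 62 c5]
D1: mem[0x18..0x1b] <- [54 70 62 c5]
D2: mem[0x02..0x08] <- [df 54 70 62 c5 9d 45]
D3: mem[0x05..0x09] <- [48 9d 7d 37 1a]
D4: mem[0x01..0x04] <- [48 9d 7d 37]
query mem[0x09]=0x1a, mem[0x20]=0xc5, mem[0x01]=0x48

MEM[0x09,0x20,0x01] = 1a c5 48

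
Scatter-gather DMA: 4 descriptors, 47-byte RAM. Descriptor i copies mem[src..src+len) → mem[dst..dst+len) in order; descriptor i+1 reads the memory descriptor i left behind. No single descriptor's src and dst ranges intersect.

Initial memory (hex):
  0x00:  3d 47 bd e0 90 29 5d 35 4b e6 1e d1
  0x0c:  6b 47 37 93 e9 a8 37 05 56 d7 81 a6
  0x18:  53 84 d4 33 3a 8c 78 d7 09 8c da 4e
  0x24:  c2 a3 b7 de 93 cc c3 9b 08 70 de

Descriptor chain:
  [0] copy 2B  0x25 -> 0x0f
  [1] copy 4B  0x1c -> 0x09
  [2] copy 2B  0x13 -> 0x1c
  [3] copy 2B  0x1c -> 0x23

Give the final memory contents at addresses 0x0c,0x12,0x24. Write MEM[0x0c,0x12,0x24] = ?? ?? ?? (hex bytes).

MEM[0x0c,0x12,0x24] = d7 37 56

D0: mem[0x0f..0x10] <- [a3 b7]
D1: mem[0x09..0x0c] <- [3a 8c 78 d7]
D2: mem[0x1c..0x1d] <- [05 56]
D3: mem[0x23..0x24] <- [05 56]
query mem[0x0c]=0xd7, mem[0x12]=0x37, mem[0x24]=0x56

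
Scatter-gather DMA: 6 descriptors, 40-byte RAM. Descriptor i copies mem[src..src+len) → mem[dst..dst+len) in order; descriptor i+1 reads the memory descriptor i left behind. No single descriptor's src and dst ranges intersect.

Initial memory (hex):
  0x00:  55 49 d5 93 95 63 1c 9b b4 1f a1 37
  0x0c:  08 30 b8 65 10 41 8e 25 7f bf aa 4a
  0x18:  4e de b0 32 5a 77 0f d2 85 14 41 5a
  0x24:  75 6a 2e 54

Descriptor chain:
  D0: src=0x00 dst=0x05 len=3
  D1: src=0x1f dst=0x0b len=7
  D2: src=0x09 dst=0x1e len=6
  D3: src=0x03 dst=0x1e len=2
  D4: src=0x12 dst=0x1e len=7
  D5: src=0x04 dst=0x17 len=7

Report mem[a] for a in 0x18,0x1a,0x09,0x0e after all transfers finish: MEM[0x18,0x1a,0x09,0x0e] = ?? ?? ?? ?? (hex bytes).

MEM[0x18,0x1a,0x09,0x0e] = 55 d5 1f 41

  after D0: wrote 3B at 0x05 = 5549d5
  after D1: wrote 7B at 0x0b = d28514415a756a
  after D2: wrote 6B at 0x1e = 1fa1d2851441
  after D3: wrote 2B at 0x1e = 9395
  after D4: wrote 7B at 0x1e = 8e257fbfaa4a4e
  after D5: wrote 7B at 0x17 = 955549d5b41fa1
query mem[0x18]=0x55, mem[0x1a]=0xd5, mem[0x09]=0x1f, mem[0x0e]=0x41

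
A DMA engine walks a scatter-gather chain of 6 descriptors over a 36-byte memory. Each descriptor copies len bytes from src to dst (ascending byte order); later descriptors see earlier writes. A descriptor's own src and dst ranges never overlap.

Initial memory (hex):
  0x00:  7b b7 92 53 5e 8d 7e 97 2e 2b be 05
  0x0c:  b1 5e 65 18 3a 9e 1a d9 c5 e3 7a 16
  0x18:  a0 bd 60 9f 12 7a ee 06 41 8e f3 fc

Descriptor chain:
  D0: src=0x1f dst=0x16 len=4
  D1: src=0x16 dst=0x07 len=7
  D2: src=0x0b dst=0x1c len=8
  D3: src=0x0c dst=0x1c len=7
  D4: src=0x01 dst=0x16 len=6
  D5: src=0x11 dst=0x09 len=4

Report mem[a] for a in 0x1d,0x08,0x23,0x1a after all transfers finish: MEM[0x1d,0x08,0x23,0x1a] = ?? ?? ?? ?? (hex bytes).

#0 dst[0x16+4] := {0x06,0x41,0x8e,0xf3}
#1 dst[0x07+7] := {0x06,0x41,0x8e,0xf3,0x60,0x9f,0x12}
#2 dst[0x1c+8] := {0x60,0x9f,0x12,0x65,0x18,0x3a,0x9e,0x1a}
#3 dst[0x1c+7] := {0x9f,0x12,0x65,0x18,0x3a,0x9e,0x1a}
#4 dst[0x16+6] := {0xb7,0x92,0x53,0x5e,0x8d,0x7e}
#5 dst[0x09+4] := {0x9e,0x1a,0xd9,0xc5}
query mem[0x1d]=0x12, mem[0x08]=0x41, mem[0x23]=0x1a, mem[0x1a]=0x8d

MEM[0x1d,0x08,0x23,0x1a] = 12 41 1a 8d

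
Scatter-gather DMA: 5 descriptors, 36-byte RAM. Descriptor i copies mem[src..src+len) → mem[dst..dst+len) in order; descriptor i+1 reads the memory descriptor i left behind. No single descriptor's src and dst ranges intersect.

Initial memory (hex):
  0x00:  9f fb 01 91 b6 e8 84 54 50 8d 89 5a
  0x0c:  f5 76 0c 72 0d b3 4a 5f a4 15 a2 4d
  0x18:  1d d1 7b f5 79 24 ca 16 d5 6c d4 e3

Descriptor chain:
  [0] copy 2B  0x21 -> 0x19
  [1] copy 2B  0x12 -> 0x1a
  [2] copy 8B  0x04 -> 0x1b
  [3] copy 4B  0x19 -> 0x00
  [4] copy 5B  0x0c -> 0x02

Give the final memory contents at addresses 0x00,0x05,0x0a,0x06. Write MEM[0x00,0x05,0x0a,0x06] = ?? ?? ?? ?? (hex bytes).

MEM[0x00,0x05,0x0a,0x06] = 6c 72 89 0d

[0] 0x21->0x19 len=2 : 6c d4
[1] 0x12->0x1a len=2 : 4a 5f
[2] 0x04->0x1b len=8 : b6 e8 84 54 50 8d 89 5a
[3] 0x19->0x00 len=4 : 6c 4a b6 e8
[4] 0x0c->0x02 len=5 : f5 76 0c 72 0d
query mem[0x00]=0x6c, mem[0x05]=0x72, mem[0x0a]=0x89, mem[0x06]=0x0d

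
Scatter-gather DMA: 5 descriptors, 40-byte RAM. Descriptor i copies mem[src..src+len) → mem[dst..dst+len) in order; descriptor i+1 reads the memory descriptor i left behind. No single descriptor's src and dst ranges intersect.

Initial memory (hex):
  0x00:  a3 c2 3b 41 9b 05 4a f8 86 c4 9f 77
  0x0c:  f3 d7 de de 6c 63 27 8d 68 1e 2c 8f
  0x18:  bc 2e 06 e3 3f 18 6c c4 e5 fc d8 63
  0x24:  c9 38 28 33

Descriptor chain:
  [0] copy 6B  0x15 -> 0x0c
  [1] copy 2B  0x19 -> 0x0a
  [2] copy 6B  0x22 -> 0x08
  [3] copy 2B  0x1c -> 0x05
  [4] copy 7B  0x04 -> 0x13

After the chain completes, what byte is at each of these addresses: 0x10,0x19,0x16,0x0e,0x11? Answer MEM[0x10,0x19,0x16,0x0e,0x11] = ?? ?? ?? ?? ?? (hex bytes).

MEM[0x10,0x19,0x16,0x0e,0x11] = 2e c9 f8 8f 06

  after D0: wrote 6B at 0x0c = 1e2c8fbc2e06
  after D1: wrote 2B at 0x0a = 2e06
  after D2: wrote 6B at 0x08 = d863c9382833
  after D3: wrote 2B at 0x05 = 3f18
  after D4: wrote 7B at 0x13 = 9b3f18f8d863c9
query mem[0x10]=0x2e, mem[0x19]=0xc9, mem[0x16]=0xf8, mem[0x0e]=0x8f, mem[0x11]=0x06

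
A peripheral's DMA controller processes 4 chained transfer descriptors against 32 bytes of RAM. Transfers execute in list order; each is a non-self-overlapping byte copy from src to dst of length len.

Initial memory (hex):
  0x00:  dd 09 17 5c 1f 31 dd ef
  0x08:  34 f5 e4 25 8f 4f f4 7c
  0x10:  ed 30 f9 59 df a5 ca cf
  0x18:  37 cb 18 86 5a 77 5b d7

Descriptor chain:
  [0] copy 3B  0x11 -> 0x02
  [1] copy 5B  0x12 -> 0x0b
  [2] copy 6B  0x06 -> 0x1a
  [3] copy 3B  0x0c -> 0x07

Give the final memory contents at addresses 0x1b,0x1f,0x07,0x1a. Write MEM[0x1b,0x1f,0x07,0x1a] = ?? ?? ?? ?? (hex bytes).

  after D0: wrote 3B at 0x02 = 30f959
  after D1: wrote 5B at 0x0b = f959dfa5ca
  after D2: wrote 6B at 0x1a = ddef34f5e4f9
  after D3: wrote 3B at 0x07 = 59dfa5
query mem[0x1b]=0xef, mem[0x1f]=0xf9, mem[0x07]=0x59, mem[0x1a]=0xdd

MEM[0x1b,0x1f,0x07,0x1a] = ef f9 59 dd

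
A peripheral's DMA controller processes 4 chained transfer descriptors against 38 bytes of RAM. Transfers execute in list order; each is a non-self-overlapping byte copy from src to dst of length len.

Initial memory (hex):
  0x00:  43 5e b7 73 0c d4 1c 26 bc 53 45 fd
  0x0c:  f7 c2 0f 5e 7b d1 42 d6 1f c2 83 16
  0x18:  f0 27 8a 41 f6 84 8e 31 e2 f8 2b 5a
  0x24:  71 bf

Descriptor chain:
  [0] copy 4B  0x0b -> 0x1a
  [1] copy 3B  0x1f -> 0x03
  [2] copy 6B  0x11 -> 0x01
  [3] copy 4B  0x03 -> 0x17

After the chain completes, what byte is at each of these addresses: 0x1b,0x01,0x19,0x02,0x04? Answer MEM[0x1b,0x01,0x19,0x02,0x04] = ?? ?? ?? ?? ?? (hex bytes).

MEM[0x1b,0x01,0x19,0x02,0x04] = f7 d1 c2 42 1f

#0 dst[0x1a+4] := {0xfd,0xf7,0xc2,0x0f}
#1 dst[0x03+3] := {0x31,0xe2,0xf8}
#2 dst[0x01+6] := {0xd1,0x42,0xd6,0x1f,0xc2,0x83}
#3 dst[0x17+4] := {0xd6,0x1f,0xc2,0x83}
query mem[0x1b]=0xf7, mem[0x01]=0xd1, mem[0x19]=0xc2, mem[0x02]=0x42, mem[0x04]=0x1f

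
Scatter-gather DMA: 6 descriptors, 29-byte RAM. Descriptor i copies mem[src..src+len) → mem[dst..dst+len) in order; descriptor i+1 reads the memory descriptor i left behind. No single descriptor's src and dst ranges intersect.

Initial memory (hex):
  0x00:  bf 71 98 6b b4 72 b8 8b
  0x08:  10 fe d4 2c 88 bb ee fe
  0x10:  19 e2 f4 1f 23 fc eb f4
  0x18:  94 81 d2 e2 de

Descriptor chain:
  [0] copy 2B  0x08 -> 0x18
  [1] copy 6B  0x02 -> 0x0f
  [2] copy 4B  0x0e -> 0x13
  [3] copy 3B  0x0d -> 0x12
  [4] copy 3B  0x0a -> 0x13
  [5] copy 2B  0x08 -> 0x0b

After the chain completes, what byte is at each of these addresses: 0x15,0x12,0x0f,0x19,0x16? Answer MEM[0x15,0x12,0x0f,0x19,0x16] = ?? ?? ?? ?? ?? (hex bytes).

MEM[0x15,0x12,0x0f,0x19,0x16] = 88 bb 98 fe b4

#0 dst[0x18+2] := {0x10,0xfe}
#1 dst[0x0f+6] := {0x98,0x6b,0xb4,0x72,0xb8,0x8b}
#2 dst[0x13+4] := {0xee,0x98,0x6b,0xb4}
#3 dst[0x12+3] := {0xbb,0xee,0x98}
#4 dst[0x13+3] := {0xd4,0x2c,0x88}
#5 dst[0x0b+2] := {0x10,0xfe}
query mem[0x15]=0x88, mem[0x12]=0xbb, mem[0x0f]=0x98, mem[0x19]=0xfe, mem[0x16]=0xb4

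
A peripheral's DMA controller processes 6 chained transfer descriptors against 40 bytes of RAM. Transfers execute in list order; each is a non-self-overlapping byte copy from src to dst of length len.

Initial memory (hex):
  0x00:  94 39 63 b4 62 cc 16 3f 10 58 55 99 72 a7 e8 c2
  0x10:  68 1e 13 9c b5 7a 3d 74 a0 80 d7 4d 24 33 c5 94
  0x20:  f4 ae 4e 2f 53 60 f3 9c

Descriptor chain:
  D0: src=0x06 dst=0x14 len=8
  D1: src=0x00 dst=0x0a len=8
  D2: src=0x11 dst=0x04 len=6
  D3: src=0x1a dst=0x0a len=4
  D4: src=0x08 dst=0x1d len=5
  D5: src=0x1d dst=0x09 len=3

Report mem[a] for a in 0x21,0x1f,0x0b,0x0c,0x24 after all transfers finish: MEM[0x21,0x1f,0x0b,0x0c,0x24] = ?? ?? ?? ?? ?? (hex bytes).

MEM[0x21,0x1f,0x0b,0x0c,0x24] = 24 72 72 24 53

[0] 0x06->0x14 len=8 : 16 3f 10 58 55 99 72 a7
[1] 0x00->0x0a len=8 : 94 39 63 b4 62 cc 16 3f
[2] 0x11->0x04 len=6 : 3f 13 9c 16 3f 10
[3] 0x1a->0x0a len=4 : 72 a7 24 33
[4] 0x08->0x1d len=5 : 3f 10 72 a7 24
[5] 0x1d->0x09 len=3 : 3f 10 72
query mem[0x21]=0x24, mem[0x1f]=0x72, mem[0x0b]=0x72, mem[0x0c]=0x24, mem[0x24]=0x53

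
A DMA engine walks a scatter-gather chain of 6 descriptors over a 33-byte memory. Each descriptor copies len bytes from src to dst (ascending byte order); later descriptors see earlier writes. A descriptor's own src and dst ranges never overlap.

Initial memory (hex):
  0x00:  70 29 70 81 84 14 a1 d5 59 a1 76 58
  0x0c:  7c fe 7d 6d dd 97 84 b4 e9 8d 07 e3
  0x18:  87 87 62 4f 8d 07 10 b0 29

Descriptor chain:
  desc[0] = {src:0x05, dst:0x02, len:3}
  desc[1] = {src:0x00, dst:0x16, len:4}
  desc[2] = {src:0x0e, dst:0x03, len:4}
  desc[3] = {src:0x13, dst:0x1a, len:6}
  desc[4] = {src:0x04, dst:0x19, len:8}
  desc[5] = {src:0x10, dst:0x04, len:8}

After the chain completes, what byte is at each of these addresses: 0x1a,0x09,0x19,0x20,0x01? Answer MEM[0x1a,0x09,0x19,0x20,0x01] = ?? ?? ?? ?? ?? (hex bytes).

MEM[0x1a,0x09,0x19,0x20,0x01] = dd 8d 6d 58 29

#0 dst[0x02+3] := {0x14,0xa1,0xd5}
#1 dst[0x16+4] := {0x70,0x29,0x14,0xa1}
#2 dst[0x03+4] := {0x7d,0x6d,0xdd,0x97}
#3 dst[0x1a+6] := {0xb4,0xe9,0x8d,0x70,0x29,0x14}
#4 dst[0x19+8] := {0x6d,0xdd,0x97,0xd5,0x59,0xa1,0x76,0x58}
#5 dst[0x04+8] := {0xdd,0x97,0x84,0xb4,0xe9,0x8d,0x70,0x29}
query mem[0x1a]=0xdd, mem[0x09]=0x8d, mem[0x19]=0x6d, mem[0x20]=0x58, mem[0x01]=0x29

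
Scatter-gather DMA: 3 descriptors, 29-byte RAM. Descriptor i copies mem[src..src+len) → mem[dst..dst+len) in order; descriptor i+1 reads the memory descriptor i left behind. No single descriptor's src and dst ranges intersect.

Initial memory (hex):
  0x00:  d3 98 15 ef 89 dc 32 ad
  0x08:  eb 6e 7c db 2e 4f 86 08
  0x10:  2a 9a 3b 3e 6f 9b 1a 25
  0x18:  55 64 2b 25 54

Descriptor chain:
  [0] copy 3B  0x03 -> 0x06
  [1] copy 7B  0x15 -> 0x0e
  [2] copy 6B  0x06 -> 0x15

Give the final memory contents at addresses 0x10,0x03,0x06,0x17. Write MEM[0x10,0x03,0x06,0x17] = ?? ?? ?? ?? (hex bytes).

MEM[0x10,0x03,0x06,0x17] = 25 ef ef dc

[0] 0x03->0x06 len=3 : ef 89 dc
[1] 0x15->0x0e len=7 : 9b 1a 25 55 64 2b 25
[2] 0x06->0x15 len=6 : ef 89 dc 6e 7c db
query mem[0x10]=0x25, mem[0x03]=0xef, mem[0x06]=0xef, mem[0x17]=0xdc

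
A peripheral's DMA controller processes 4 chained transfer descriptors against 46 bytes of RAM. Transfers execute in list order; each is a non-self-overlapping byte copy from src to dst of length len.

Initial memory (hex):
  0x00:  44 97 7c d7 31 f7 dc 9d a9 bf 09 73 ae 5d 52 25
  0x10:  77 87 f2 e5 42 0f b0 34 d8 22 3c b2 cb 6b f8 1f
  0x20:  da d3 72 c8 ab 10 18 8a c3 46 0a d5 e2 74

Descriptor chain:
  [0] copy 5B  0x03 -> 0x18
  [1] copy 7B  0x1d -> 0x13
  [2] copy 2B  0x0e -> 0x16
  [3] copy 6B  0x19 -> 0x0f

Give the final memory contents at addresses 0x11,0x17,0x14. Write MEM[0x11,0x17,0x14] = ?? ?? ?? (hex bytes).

MEM[0x11,0x17,0x14] = dc 25 f8

D0: mem[0x18..0x1c] <- [d7 31 f7 dc 9d]
D1: mem[0x13..0x19] <- [6b f8 1f da d3 72 c8]
D2: mem[0x16..0x17] <- [52 25]
D3: mem[0x0f..0x14] <- [c8 f7 dc 9d 6b f8]
query mem[0x11]=0xdc, mem[0x17]=0x25, mem[0x14]=0xf8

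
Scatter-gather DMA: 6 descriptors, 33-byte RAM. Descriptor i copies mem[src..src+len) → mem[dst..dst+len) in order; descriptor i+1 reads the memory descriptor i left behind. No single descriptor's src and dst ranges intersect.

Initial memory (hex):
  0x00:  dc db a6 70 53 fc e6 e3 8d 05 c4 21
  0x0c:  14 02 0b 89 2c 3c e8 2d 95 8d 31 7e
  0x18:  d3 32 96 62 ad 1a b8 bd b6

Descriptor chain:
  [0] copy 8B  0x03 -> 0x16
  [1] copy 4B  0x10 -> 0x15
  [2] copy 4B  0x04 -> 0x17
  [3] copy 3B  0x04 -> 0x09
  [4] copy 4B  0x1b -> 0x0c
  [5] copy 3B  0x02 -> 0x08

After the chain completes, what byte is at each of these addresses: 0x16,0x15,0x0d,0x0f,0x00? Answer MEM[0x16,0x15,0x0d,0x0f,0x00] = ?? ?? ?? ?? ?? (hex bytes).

#0 dst[0x16+8] := {0x70,0x53,0xfc,0xe6,0xe3,0x8d,0x05,0xc4}
#1 dst[0x15+4] := {0x2c,0x3c,0xe8,0x2d}
#2 dst[0x17+4] := {0x53,0xfc,0xe6,0xe3}
#3 dst[0x09+3] := {0x53,0xfc,0xe6}
#4 dst[0x0c+4] := {0x8d,0x05,0xc4,0xb8}
#5 dst[0x08+3] := {0xa6,0x70,0x53}
query mem[0x16]=0x3c, mem[0x15]=0x2c, mem[0x0d]=0x05, mem[0x0f]=0xb8, mem[0x00]=0xdc

MEM[0x16,0x15,0x0d,0x0f,0x00] = 3c 2c 05 b8 dc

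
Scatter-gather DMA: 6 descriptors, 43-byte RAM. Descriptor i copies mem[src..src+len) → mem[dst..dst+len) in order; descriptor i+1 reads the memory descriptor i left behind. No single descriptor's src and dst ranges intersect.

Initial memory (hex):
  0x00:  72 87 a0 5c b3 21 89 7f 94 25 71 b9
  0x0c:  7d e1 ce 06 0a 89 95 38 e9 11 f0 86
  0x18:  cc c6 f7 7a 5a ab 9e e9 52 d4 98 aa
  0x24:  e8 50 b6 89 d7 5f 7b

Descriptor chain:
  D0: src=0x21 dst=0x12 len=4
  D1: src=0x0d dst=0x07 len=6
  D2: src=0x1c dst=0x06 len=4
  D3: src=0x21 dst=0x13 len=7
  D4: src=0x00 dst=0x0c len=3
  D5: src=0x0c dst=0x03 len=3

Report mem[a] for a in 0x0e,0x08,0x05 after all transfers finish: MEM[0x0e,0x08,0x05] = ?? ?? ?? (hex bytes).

  after D0: wrote 4B at 0x12 = d498aae8
  after D1: wrote 6B at 0x07 = e1ce060a89d4
  after D2: wrote 4B at 0x06 = 5aab9ee9
  after D3: wrote 7B at 0x13 = d498aae850b689
  after D4: wrote 3B at 0x0c = 7287a0
  after D5: wrote 3B at 0x03 = 7287a0
query mem[0x0e]=0xa0, mem[0x08]=0x9e, mem[0x05]=0xa0

MEM[0x0e,0x08,0x05] = a0 9e a0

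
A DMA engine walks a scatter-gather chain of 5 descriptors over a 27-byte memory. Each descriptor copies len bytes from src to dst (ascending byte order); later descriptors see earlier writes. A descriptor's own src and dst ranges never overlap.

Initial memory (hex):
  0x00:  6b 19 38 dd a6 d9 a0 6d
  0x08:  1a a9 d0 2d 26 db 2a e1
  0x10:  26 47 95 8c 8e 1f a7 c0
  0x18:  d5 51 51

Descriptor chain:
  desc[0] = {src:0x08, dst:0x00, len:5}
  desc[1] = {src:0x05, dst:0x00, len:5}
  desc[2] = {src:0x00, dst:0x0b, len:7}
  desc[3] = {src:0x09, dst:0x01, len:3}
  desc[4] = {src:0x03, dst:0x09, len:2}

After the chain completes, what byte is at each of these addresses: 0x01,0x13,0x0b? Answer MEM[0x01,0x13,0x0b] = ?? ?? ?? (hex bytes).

MEM[0x01,0x13,0x0b] = a9 8c d9

  after D0: wrote 5B at 0x00 = 1aa9d02d26
  after D1: wrote 5B at 0x00 = d9a06d1aa9
  after D2: wrote 7B at 0x0b = d9a06d1aa9d9a0
  after D3: wrote 3B at 0x01 = a9d0d9
  after D4: wrote 2B at 0x09 = d9a9
query mem[0x01]=0xa9, mem[0x13]=0x8c, mem[0x0b]=0xd9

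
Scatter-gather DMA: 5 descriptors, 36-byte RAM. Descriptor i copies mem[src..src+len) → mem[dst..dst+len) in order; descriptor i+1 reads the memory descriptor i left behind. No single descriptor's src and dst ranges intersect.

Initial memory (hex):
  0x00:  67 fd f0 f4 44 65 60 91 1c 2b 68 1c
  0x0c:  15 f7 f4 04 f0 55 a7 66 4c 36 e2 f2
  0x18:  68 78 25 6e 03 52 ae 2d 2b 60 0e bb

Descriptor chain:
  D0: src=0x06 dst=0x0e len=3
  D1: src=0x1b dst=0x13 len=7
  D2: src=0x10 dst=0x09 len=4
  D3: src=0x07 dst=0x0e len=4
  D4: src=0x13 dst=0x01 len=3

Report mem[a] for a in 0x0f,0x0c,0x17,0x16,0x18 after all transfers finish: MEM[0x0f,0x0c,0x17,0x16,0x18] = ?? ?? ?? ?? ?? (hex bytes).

MEM[0x0f,0x0c,0x17,0x16,0x18] = 1c 6e 2d ae 2b

#0 dst[0x0e+3] := {0x60,0x91,0x1c}
#1 dst[0x13+7] := {0x6e,0x03,0x52,0xae,0x2d,0x2b,0x60}
#2 dst[0x09+4] := {0x1c,0x55,0xa7,0x6e}
#3 dst[0x0e+4] := {0x91,0x1c,0x1c,0x55}
#4 dst[0x01+3] := {0x6e,0x03,0x52}
query mem[0x0f]=0x1c, mem[0x0c]=0x6e, mem[0x17]=0x2d, mem[0x16]=0xae, mem[0x18]=0x2b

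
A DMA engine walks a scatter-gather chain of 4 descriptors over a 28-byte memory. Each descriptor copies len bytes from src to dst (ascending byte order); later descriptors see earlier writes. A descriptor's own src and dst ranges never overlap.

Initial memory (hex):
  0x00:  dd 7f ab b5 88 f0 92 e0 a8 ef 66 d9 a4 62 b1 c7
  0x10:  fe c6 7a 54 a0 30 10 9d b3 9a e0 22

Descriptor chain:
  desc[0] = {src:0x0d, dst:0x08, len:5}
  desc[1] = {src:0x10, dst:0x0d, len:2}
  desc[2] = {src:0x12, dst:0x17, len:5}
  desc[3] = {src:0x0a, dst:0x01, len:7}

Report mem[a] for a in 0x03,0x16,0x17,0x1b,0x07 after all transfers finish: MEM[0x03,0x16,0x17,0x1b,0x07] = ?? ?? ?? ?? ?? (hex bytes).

MEM[0x03,0x16,0x17,0x1b,0x07] = c6 10 7a 10 fe

[0] 0x0d->0x08 len=5 : 62 b1 c7 fe c6
[1] 0x10->0x0d len=2 : fe c6
[2] 0x12->0x17 len=5 : 7a 54 a0 30 10
[3] 0x0a->0x01 len=7 : c7 fe c6 fe c6 c7 fe
query mem[0x03]=0xc6, mem[0x16]=0x10, mem[0x17]=0x7a, mem[0x1b]=0x10, mem[0x07]=0xfe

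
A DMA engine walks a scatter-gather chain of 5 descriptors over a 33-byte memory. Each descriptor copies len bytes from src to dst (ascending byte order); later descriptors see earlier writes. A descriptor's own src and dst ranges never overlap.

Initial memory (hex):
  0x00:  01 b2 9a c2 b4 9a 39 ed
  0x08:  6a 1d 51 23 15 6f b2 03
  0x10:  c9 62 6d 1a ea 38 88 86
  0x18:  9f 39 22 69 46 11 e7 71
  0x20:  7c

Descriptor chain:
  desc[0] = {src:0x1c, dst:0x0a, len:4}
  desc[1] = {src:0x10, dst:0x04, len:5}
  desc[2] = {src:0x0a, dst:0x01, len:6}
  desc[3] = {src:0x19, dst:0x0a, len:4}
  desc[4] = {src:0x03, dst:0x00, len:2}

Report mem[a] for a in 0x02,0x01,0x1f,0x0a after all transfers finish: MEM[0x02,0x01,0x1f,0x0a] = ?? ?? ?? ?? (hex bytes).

  after D0: wrote 4B at 0x0a = 4611e771
  after D1: wrote 5B at 0x04 = c9626d1aea
  after D2: wrote 6B at 0x01 = 4611e771b203
  after D3: wrote 4B at 0x0a = 39226946
  after D4: wrote 2B at 0x00 = e771
query mem[0x02]=0x11, mem[0x01]=0x71, mem[0x1f]=0x71, mem[0x0a]=0x39

MEM[0x02,0x01,0x1f,0x0a] = 11 71 71 39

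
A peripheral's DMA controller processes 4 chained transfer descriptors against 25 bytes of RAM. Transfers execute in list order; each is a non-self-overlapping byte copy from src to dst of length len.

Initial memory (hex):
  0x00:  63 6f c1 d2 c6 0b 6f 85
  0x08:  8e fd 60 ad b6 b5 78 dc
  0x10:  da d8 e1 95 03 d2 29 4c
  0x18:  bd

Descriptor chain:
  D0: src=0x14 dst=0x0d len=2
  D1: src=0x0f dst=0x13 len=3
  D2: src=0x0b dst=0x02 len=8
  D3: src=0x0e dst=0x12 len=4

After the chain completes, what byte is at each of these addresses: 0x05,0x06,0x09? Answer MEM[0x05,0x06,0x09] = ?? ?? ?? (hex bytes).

D0: mem[0x0d..0x0e] <- [03 d2]
D1: mem[0x13..0x15] <- [dc da d8]
D2: mem[0x02..0x09] <- [ad b6 03 d2 dc da d8 e1]
D3: mem[0x12..0x15] <- [d2 dc da d8]
query mem[0x05]=0xd2, mem[0x06]=0xdc, mem[0x09]=0xe1

MEM[0x05,0x06,0x09] = d2 dc e1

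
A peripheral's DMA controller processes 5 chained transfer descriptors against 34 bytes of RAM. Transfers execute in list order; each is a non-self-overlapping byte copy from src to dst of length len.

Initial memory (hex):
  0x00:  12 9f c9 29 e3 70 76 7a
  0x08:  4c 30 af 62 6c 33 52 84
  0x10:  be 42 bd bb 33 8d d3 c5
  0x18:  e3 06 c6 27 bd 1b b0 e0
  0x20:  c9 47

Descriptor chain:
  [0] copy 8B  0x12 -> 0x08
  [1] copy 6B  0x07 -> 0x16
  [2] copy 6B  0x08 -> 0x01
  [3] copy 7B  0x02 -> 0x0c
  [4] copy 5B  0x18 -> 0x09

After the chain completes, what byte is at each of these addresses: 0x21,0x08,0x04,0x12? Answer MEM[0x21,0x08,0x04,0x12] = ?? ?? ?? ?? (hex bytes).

D0: mem[0x08..0x0f] <- [bd bb 33 8d d3 c5 e3 06]
D1: mem[0x16..0x1b] <- [7a bd bb 33 8d d3]
D2: mem[0x01..0x06] <- [bd bb 33 8d d3 c5]
D3: mem[0x0c..0x12] <- [bb 33 8d d3 c5 7a bd]
D4: mem[0x09..0x0d] <- [bb 33 8d d3 bd]
query mem[0x21]=0x47, mem[0x08]=0xbd, mem[0x04]=0x8d, mem[0x12]=0xbd

MEM[0x21,0x08,0x04,0x12] = 47 bd 8d bd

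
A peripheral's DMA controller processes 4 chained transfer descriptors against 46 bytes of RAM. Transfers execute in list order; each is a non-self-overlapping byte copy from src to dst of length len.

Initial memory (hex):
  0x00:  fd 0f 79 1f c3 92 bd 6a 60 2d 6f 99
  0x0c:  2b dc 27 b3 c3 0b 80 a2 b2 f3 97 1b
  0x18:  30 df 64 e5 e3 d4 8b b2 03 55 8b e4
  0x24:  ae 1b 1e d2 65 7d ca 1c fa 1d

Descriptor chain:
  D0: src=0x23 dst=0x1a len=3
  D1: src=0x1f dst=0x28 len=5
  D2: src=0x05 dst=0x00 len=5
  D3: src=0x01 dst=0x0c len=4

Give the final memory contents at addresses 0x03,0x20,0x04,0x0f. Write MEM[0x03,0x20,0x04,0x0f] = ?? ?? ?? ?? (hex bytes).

  after D0: wrote 3B at 0x1a = e4ae1b
  after D1: wrote 5B at 0x28 = b203558be4
  after D2: wrote 5B at 0x00 = 92bd6a602d
  after D3: wrote 4B at 0x0c = bd6a602d
query mem[0x03]=0x60, mem[0x20]=0x03, mem[0x04]=0x2d, mem[0x0f]=0x2d

MEM[0x03,0x20,0x04,0x0f] = 60 03 2d 2d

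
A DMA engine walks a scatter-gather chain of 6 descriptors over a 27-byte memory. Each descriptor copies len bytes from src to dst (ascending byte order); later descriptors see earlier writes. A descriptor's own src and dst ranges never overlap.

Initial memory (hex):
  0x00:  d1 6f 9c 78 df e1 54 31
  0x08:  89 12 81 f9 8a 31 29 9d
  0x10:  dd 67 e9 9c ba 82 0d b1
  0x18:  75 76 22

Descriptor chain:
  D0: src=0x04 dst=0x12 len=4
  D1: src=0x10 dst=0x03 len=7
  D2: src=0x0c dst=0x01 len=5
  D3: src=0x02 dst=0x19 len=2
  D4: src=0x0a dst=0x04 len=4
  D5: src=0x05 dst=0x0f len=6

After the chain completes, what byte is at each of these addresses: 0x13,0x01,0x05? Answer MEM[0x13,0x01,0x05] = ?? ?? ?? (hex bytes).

MEM[0x13,0x01,0x05] = 0d 8a f9

  after D0: wrote 4B at 0x12 = dfe15431
  after D1: wrote 7B at 0x03 = dd67dfe154310d
  after D2: wrote 5B at 0x01 = 8a31299ddd
  after D3: wrote 2B at 0x19 = 3129
  after D4: wrote 4B at 0x04 = 81f98a31
  after D5: wrote 6B at 0x0f = f98a31310d81
query mem[0x13]=0x0d, mem[0x01]=0x8a, mem[0x05]=0xf9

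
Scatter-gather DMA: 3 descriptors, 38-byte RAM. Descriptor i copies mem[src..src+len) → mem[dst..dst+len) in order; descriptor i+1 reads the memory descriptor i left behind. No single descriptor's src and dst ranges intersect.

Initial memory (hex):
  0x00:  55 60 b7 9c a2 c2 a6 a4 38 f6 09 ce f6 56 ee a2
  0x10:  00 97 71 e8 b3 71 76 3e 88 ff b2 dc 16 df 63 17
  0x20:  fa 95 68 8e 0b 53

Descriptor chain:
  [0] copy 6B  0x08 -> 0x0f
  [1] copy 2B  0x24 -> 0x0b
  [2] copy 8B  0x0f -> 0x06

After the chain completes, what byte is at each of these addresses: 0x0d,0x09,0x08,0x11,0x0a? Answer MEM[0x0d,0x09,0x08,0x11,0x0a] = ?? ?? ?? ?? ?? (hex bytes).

  after D0: wrote 6B at 0x0f = 38f609cef656
  after D1: wrote 2B at 0x0b = 0b53
  after D2: wrote 8B at 0x06 = 38f609cef6567176
query mem[0x0d]=0x76, mem[0x09]=0xce, mem[0x08]=0x09, mem[0x11]=0x09, mem[0x0a]=0xf6

MEM[0x0d,0x09,0x08,0x11,0x0a] = 76 ce 09 09 f6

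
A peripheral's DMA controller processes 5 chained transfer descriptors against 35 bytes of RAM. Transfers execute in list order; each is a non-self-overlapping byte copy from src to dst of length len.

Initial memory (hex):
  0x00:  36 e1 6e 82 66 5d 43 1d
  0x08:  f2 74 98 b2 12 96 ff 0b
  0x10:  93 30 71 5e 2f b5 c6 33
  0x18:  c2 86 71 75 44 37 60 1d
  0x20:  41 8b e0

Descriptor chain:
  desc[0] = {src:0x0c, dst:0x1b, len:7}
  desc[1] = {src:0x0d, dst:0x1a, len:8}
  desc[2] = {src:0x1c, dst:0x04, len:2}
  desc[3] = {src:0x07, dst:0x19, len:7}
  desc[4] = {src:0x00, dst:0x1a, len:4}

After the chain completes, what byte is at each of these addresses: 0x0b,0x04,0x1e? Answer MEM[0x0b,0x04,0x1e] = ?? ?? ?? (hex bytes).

#0 dst[0x1b+7] := {0x12,0x96,0xff,0x0b,0x93,0x30,0x71}
#1 dst[0x1a+8] := {0x96,0xff,0x0b,0x93,0x30,0x71,0x5e,0x2f}
#2 dst[0x04+2] := {0x0b,0x93}
#3 dst[0x19+7] := {0x1d,0xf2,0x74,0x98,0xb2,0x12,0x96}
#4 dst[0x1a+4] := {0x36,0xe1,0x6e,0x82}
query mem[0x0b]=0xb2, mem[0x04]=0x0b, mem[0x1e]=0x12

MEM[0x0b,0x04,0x1e] = b2 0b 12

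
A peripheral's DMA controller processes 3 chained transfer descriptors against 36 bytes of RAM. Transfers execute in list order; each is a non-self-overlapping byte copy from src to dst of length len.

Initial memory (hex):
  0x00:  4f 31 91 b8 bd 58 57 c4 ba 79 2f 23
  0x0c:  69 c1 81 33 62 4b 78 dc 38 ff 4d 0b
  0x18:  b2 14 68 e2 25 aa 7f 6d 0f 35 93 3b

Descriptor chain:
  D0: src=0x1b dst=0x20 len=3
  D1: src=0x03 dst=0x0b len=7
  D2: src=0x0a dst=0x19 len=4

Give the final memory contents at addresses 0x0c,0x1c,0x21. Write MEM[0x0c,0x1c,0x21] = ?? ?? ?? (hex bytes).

MEM[0x0c,0x1c,0x21] = bd 58 25

D0: mem[0x20..0x22] <- [e2 25 aa]
D1: mem[0x0b..0x11] <- [b8 bd 58 57 c4 ba 79]
D2: mem[0x19..0x1c] <- [2f b8 bd 58]
query mem[0x0c]=0xbd, mem[0x1c]=0x58, mem[0x21]=0x25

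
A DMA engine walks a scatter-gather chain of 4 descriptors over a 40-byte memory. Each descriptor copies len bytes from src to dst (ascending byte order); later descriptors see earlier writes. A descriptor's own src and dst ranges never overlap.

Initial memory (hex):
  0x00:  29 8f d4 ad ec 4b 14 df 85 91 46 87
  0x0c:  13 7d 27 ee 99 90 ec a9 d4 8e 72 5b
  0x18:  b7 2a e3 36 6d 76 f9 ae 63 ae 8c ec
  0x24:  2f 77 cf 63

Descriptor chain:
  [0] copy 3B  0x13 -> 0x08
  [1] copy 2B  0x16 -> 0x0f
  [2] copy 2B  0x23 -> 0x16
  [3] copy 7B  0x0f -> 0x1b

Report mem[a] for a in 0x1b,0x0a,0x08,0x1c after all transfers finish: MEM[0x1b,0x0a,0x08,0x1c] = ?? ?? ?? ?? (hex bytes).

#0 dst[0x08+3] := {0xa9,0xd4,0x8e}
#1 dst[0x0f+2] := {0x72,0x5b}
#2 dst[0x16+2] := {0xec,0x2f}
#3 dst[0x1b+7] := {0x72,0x5b,0x90,0xec,0xa9,0xd4,0x8e}
query mem[0x1b]=0x72, mem[0x0a]=0x8e, mem[0x08]=0xa9, mem[0x1c]=0x5b

MEM[0x1b,0x0a,0x08,0x1c] = 72 8e a9 5b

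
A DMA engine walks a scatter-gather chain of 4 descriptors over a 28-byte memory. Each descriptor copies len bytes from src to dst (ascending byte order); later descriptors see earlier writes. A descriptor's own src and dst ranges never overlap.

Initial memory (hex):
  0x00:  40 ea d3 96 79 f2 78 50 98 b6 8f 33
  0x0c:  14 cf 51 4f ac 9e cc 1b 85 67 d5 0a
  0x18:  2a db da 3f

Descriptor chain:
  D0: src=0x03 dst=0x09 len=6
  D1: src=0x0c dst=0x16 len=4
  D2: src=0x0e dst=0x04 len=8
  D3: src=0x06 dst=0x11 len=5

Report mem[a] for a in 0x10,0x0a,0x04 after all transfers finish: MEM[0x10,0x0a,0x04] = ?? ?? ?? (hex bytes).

MEM[0x10,0x0a,0x04] = ac 85 98

  after D0: wrote 6B at 0x09 = 9679f2785098
  after D1: wrote 4B at 0x16 = 7850984f
  after D2: wrote 8B at 0x04 = 984fac9ecc1b8567
  after D3: wrote 5B at 0x11 = ac9ecc1b85
query mem[0x10]=0xac, mem[0x0a]=0x85, mem[0x04]=0x98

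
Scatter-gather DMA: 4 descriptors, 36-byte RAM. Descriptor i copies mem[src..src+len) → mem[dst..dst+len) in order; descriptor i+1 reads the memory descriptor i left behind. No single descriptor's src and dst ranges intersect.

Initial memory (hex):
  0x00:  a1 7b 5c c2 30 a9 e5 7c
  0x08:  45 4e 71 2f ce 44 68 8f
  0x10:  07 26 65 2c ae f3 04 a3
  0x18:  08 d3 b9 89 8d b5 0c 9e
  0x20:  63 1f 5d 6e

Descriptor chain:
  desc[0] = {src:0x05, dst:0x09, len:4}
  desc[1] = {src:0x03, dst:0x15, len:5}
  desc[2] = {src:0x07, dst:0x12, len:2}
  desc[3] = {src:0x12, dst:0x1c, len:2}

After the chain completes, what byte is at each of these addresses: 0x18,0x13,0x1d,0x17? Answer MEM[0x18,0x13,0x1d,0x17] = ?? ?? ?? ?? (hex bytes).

#0 dst[0x09+4] := {0xa9,0xe5,0x7c,0x45}
#1 dst[0x15+5] := {0xc2,0x30,0xa9,0xe5,0x7c}
#2 dst[0x12+2] := {0x7c,0x45}
#3 dst[0x1c+2] := {0x7c,0x45}
query mem[0x18]=0xe5, mem[0x13]=0x45, mem[0x1d]=0x45, mem[0x17]=0xa9

MEM[0x18,0x13,0x1d,0x17] = e5 45 45 a9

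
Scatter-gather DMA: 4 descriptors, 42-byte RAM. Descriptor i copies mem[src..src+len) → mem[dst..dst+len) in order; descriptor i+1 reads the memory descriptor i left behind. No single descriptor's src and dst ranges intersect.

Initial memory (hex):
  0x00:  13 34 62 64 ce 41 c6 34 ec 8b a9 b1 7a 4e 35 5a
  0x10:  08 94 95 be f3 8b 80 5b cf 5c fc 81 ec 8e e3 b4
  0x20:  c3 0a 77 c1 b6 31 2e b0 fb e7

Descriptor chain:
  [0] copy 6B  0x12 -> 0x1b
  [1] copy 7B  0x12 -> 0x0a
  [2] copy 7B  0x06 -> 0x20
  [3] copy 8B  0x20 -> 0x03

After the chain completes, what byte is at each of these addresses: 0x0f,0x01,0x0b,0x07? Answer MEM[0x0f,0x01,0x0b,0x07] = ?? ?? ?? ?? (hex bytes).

#0 dst[0x1b+6] := {0x95,0xbe,0xf3,0x8b,0x80,0x5b}
#1 dst[0x0a+7] := {0x95,0xbe,0xf3,0x8b,0x80,0x5b,0xcf}
#2 dst[0x20+7] := {0xc6,0x34,0xec,0x8b,0x95,0xbe,0xf3}
#3 dst[0x03+8] := {0xc6,0x34,0xec,0x8b,0x95,0xbe,0xf3,0xb0}
query mem[0x0f]=0x5b, mem[0x01]=0x34, mem[0x0b]=0xbe, mem[0x07]=0x95

MEM[0x0f,0x01,0x0b,0x07] = 5b 34 be 95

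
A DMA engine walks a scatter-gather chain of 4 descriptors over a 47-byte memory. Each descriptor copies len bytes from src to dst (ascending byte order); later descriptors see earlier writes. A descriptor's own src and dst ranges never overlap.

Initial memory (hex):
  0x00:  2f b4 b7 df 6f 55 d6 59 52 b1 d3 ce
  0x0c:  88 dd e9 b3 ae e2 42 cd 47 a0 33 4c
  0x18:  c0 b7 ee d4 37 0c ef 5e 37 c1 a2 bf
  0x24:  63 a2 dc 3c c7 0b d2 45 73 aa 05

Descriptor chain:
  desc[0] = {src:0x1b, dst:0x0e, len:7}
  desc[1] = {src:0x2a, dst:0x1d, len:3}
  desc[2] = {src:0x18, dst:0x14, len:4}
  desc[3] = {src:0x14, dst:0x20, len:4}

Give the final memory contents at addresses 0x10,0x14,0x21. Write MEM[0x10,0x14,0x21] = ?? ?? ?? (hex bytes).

MEM[0x10,0x14,0x21] = 0c c0 b7

[0] 0x1b->0x0e len=7 : d4 37 0c ef 5e 37 c1
[1] 0x2a->0x1d len=3 : d2 45 73
[2] 0x18->0x14 len=4 : c0 b7 ee d4
[3] 0x14->0x20 len=4 : c0 b7 ee d4
query mem[0x10]=0x0c, mem[0x14]=0xc0, mem[0x21]=0xb7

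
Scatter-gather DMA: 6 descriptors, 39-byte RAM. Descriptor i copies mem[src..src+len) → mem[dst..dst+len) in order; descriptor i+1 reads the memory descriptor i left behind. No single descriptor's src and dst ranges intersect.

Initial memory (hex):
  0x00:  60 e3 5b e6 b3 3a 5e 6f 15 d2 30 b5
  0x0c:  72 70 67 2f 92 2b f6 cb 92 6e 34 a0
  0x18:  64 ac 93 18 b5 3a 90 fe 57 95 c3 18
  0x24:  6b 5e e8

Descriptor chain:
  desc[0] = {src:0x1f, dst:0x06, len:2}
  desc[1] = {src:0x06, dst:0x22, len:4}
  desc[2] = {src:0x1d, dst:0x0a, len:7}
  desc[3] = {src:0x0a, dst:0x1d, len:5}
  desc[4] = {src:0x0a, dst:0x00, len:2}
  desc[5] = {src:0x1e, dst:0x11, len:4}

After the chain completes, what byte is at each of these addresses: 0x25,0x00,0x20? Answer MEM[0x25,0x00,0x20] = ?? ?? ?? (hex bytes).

MEM[0x25,0x00,0x20] = d2 3a 57

  after D0: wrote 2B at 0x06 = fe57
  after D1: wrote 4B at 0x22 = fe5715d2
  after D2: wrote 7B at 0x0a = 3a90fe5795fe57
  after D3: wrote 5B at 0x1d = 3a90fe5795
  after D4: wrote 2B at 0x00 = 3a90
  after D5: wrote 4B at 0x11 = 90fe5795
query mem[0x25]=0xd2, mem[0x00]=0x3a, mem[0x20]=0x57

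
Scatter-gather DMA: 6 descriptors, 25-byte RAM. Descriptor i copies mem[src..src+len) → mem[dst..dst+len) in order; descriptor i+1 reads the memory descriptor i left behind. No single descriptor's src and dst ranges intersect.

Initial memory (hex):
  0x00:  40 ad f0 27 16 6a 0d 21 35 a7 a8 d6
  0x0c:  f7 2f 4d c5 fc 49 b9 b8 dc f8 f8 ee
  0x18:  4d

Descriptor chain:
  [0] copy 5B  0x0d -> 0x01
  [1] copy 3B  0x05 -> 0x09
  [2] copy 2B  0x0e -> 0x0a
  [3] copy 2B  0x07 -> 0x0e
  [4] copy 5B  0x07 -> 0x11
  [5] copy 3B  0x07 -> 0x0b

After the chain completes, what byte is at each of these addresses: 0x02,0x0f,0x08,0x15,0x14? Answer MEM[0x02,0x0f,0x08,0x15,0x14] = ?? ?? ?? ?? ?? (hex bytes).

#0 dst[0x01+5] := {0x2f,0x4d,0xc5,0xfc,0x49}
#1 dst[0x09+3] := {0x49,0x0d,0x21}
#2 dst[0x0a+2] := {0x4d,0xc5}
#3 dst[0x0e+2] := {0x21,0x35}
#4 dst[0x11+5] := {0x21,0x35,0x49,0x4d,0xc5}
#5 dst[0x0b+3] := {0x21,0x35,0x49}
query mem[0x02]=0x4d, mem[0x0f]=0x35, mem[0x08]=0x35, mem[0x15]=0xc5, mem[0x14]=0x4d

MEM[0x02,0x0f,0x08,0x15,0x14] = 4d 35 35 c5 4d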